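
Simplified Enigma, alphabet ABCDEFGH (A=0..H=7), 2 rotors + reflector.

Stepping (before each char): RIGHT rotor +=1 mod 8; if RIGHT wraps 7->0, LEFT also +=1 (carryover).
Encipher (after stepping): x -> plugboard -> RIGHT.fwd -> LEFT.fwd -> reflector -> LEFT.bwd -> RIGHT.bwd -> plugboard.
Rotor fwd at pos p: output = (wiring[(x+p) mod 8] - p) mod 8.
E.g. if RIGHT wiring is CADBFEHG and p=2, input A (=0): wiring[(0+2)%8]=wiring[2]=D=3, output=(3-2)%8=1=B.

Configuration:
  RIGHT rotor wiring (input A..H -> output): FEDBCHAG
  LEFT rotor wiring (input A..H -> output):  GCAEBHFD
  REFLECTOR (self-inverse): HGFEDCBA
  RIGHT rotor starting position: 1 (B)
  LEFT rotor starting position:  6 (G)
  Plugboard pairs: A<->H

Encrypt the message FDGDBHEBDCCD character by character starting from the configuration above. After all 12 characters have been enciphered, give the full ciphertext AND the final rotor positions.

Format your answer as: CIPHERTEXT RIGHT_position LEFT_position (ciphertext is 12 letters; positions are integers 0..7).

Answer: HBAHHCGCFDAH 5 7

Derivation:
Char 1 ('F'): step: R->2, L=6; F->plug->F->R->E->L->C->refl->F->L'->B->R'->A->plug->H
Char 2 ('D'): step: R->3, L=6; D->plug->D->R->F->L->G->refl->B->L'->H->R'->B->plug->B
Char 3 ('G'): step: R->4, L=6; G->plug->G->R->H->L->B->refl->G->L'->F->R'->H->plug->A
Char 4 ('D'): step: R->5, L=6; D->plug->D->R->A->L->H->refl->A->L'->C->R'->A->plug->H
Char 5 ('B'): step: R->6, L=6; B->plug->B->R->A->L->H->refl->A->L'->C->R'->A->plug->H
Char 6 ('H'): step: R->7, L=6; H->plug->A->R->H->L->B->refl->G->L'->F->R'->C->plug->C
Char 7 ('E'): step: R->0, L->7 (L advanced); E->plug->E->R->C->L->D->refl->E->L'->A->R'->G->plug->G
Char 8 ('B'): step: R->1, L=7; B->plug->B->R->C->L->D->refl->E->L'->A->R'->C->plug->C
Char 9 ('D'): step: R->2, L=7; D->plug->D->R->F->L->C->refl->F->L'->E->R'->F->plug->F
Char 10 ('C'): step: R->3, L=7; C->plug->C->R->E->L->F->refl->C->L'->F->R'->D->plug->D
Char 11 ('C'): step: R->4, L=7; C->plug->C->R->E->L->F->refl->C->L'->F->R'->H->plug->A
Char 12 ('D'): step: R->5, L=7; D->plug->D->R->A->L->E->refl->D->L'->C->R'->A->plug->H
Final: ciphertext=HBAHHCGCFDAH, RIGHT=5, LEFT=7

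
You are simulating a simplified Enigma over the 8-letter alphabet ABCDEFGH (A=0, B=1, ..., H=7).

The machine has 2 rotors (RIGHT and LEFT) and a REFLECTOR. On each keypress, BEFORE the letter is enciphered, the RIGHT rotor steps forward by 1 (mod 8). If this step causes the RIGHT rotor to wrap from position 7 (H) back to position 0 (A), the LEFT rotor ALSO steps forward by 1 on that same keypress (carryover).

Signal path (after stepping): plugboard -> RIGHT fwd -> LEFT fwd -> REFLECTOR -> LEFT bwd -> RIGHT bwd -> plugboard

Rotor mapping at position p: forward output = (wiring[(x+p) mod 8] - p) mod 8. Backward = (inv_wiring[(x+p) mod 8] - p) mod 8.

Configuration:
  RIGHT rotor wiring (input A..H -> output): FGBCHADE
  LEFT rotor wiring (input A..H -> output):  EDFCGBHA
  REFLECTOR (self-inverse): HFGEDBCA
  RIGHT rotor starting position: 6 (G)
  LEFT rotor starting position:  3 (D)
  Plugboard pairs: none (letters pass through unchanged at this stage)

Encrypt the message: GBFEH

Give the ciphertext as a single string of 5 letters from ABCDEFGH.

Char 1 ('G'): step: R->7, L=3; G->plug->G->R->B->L->D->refl->E->L'->D->R'->E->plug->E
Char 2 ('B'): step: R->0, L->4 (L advanced); B->plug->B->R->G->L->B->refl->F->L'->B->R'->C->plug->C
Char 3 ('F'): step: R->1, L=4; F->plug->F->R->C->L->D->refl->E->L'->D->R'->G->plug->G
Char 4 ('E'): step: R->2, L=4; E->plug->E->R->B->L->F->refl->B->L'->G->R'->D->plug->D
Char 5 ('H'): step: R->3, L=4; H->plug->H->R->G->L->B->refl->F->L'->B->R'->E->plug->E

Answer: ECGDE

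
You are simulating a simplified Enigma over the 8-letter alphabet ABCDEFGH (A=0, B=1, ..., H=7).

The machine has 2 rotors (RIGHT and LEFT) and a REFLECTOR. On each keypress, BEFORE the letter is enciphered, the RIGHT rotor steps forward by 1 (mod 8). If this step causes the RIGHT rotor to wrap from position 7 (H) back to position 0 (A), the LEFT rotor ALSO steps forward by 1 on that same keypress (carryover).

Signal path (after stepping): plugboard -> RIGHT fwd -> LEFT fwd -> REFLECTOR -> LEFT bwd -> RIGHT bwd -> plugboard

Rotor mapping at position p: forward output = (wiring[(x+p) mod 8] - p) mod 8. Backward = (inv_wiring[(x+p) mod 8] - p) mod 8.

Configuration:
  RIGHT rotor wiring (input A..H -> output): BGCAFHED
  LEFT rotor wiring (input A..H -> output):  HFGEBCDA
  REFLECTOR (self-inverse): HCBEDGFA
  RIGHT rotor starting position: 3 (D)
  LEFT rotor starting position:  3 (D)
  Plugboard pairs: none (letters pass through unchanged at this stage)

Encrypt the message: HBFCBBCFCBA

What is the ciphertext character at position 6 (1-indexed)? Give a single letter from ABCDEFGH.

Char 1 ('H'): step: R->4, L=3; H->plug->H->R->E->L->F->refl->G->L'->B->R'->A->plug->A
Char 2 ('B'): step: R->5, L=3; B->plug->B->R->H->L->D->refl->E->L'->F->R'->F->plug->F
Char 3 ('F'): step: R->6, L=3; F->plug->F->R->C->L->H->refl->A->L'->D->R'->C->plug->C
Char 4 ('C'): step: R->7, L=3; C->plug->C->R->H->L->D->refl->E->L'->F->R'->H->plug->H
Char 5 ('B'): step: R->0, L->4 (L advanced); B->plug->B->R->G->L->C->refl->B->L'->F->R'->E->plug->E
Char 6 ('B'): step: R->1, L=4; B->plug->B->R->B->L->G->refl->F->L'->A->R'->H->plug->H

H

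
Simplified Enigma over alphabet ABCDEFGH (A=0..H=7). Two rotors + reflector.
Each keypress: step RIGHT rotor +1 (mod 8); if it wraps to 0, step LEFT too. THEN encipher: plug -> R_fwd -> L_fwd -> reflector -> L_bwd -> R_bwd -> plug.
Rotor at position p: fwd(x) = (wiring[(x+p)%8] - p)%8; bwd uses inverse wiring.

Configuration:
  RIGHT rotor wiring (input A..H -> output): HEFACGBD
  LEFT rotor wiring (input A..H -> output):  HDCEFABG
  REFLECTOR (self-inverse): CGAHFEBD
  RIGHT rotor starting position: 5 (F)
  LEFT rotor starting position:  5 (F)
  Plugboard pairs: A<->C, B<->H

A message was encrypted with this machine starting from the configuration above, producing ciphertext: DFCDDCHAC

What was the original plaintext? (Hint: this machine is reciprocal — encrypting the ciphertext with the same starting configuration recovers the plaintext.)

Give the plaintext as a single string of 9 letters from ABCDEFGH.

Answer: BGGACBAFG

Derivation:
Char 1 ('D'): step: R->6, L=5; D->plug->D->R->G->L->H->refl->D->L'->A->R'->H->plug->B
Char 2 ('F'): step: R->7, L=5; F->plug->F->R->D->L->C->refl->A->L'->H->R'->G->plug->G
Char 3 ('C'): step: R->0, L->6 (L advanced); C->plug->A->R->H->L->C->refl->A->L'->B->R'->G->plug->G
Char 4 ('D'): step: R->1, L=6; D->plug->D->R->B->L->A->refl->C->L'->H->R'->C->plug->A
Char 5 ('D'): step: R->2, L=6; D->plug->D->R->E->L->E->refl->F->L'->D->R'->A->plug->C
Char 6 ('C'): step: R->3, L=6; C->plug->A->R->F->L->G->refl->B->L'->C->R'->H->plug->B
Char 7 ('H'): step: R->4, L=6; H->plug->B->R->C->L->B->refl->G->L'->F->R'->C->plug->A
Char 8 ('A'): step: R->5, L=6; A->plug->C->R->G->L->H->refl->D->L'->A->R'->F->plug->F
Char 9 ('C'): step: R->6, L=6; C->plug->A->R->D->L->F->refl->E->L'->E->R'->G->plug->G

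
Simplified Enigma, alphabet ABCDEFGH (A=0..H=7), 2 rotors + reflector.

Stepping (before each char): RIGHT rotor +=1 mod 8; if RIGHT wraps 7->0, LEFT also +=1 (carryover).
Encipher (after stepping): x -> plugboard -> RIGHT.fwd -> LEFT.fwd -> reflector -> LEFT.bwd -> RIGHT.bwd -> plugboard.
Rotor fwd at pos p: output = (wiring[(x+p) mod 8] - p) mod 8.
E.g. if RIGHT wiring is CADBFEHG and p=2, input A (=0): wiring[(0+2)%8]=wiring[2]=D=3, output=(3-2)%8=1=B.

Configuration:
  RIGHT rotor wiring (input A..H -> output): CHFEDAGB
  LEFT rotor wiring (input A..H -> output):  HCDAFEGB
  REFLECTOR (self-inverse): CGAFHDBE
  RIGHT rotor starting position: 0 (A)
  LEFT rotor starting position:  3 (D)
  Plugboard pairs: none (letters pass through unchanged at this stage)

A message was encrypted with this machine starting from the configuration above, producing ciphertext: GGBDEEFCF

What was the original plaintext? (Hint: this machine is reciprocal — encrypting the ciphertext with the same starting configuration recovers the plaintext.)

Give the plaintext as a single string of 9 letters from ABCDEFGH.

Answer: CADECDAFG

Derivation:
Char 1 ('G'): step: R->1, L=3; G->plug->G->R->A->L->F->refl->D->L'->D->R'->C->plug->C
Char 2 ('G'): step: R->2, L=3; G->plug->G->R->A->L->F->refl->D->L'->D->R'->A->plug->A
Char 3 ('B'): step: R->3, L=3; B->plug->B->R->A->L->F->refl->D->L'->D->R'->D->plug->D
Char 4 ('D'): step: R->4, L=3; D->plug->D->R->F->L->E->refl->H->L'->G->R'->E->plug->E
Char 5 ('E'): step: R->5, L=3; E->plug->E->R->C->L->B->refl->G->L'->E->R'->C->plug->C
Char 6 ('E'): step: R->6, L=3; E->plug->E->R->H->L->A->refl->C->L'->B->R'->D->plug->D
Char 7 ('F'): step: R->7, L=3; F->plug->F->R->E->L->G->refl->B->L'->C->R'->A->plug->A
Char 8 ('C'): step: R->0, L->4 (L advanced); C->plug->C->R->F->L->G->refl->B->L'->A->R'->F->plug->F
Char 9 ('F'): step: R->1, L=4; F->plug->F->R->F->L->G->refl->B->L'->A->R'->G->plug->G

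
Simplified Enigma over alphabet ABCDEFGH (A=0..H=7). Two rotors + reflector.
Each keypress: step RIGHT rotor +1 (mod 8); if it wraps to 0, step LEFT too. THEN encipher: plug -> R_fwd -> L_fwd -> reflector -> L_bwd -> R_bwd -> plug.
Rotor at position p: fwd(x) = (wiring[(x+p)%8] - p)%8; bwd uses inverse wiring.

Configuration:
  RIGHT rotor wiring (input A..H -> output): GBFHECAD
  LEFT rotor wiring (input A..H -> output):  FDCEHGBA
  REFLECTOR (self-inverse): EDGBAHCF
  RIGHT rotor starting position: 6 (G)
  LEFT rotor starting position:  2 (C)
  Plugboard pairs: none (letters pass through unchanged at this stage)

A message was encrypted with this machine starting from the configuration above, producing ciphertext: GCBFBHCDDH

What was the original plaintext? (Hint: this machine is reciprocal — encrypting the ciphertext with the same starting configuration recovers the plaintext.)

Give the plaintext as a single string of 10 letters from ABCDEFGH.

Char 1 ('G'): step: R->7, L=2; G->plug->G->R->D->L->E->refl->A->L'->A->R'->E->plug->E
Char 2 ('C'): step: R->0, L->3 (L advanced); C->plug->C->R->F->L->C->refl->G->L'->D->R'->H->plug->H
Char 3 ('B'): step: R->1, L=3; B->plug->B->R->E->L->F->refl->H->L'->H->R'->F->plug->F
Char 4 ('F'): step: R->2, L=3; F->plug->F->R->B->L->E->refl->A->L'->G->R'->E->plug->E
Char 5 ('B'): step: R->3, L=3; B->plug->B->R->B->L->E->refl->A->L'->G->R'->G->plug->G
Char 6 ('H'): step: R->4, L=3; H->plug->H->R->D->L->G->refl->C->L'->F->R'->F->plug->F
Char 7 ('C'): step: R->5, L=3; C->plug->C->R->G->L->A->refl->E->L'->B->R'->D->plug->D
Char 8 ('D'): step: R->6, L=3; D->plug->D->R->D->L->G->refl->C->L'->F->R'->B->plug->B
Char 9 ('D'): step: R->7, L=3; D->plug->D->R->G->L->A->refl->E->L'->B->R'->H->plug->H
Char 10 ('H'): step: R->0, L->4 (L advanced); H->plug->H->R->D->L->E->refl->A->L'->H->R'->D->plug->D

Answer: EHFEGFDBHD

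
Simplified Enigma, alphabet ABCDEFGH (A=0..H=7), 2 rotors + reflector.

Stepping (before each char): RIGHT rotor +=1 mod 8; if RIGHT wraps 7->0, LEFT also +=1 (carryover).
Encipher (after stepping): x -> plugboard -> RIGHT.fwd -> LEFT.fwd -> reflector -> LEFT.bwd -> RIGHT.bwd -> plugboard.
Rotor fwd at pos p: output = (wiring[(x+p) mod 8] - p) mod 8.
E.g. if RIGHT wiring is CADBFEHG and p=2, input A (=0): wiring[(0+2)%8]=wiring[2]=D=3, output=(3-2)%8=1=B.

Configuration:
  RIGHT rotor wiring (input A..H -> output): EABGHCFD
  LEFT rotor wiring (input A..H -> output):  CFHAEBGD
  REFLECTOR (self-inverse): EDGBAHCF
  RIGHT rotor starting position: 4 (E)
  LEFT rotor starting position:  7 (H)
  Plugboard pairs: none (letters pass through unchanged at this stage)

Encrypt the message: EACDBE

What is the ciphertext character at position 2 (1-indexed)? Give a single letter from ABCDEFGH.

Char 1 ('E'): step: R->5, L=7; E->plug->E->R->D->L->A->refl->E->L'->A->R'->B->plug->B
Char 2 ('A'): step: R->6, L=7; A->plug->A->R->H->L->H->refl->F->L'->F->R'->B->plug->B

B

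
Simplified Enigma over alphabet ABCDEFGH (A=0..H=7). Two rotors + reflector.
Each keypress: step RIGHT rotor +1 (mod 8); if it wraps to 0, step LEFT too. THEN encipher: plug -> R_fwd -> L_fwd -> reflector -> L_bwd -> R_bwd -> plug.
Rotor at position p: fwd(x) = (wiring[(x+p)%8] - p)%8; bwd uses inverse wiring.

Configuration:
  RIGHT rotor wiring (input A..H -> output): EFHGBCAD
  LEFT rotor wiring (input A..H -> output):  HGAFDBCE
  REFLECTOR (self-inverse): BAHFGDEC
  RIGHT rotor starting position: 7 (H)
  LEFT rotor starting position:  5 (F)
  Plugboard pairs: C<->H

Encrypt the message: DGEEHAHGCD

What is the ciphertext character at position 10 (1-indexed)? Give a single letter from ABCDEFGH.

Char 1 ('D'): step: R->0, L->6 (L advanced); D->plug->D->R->G->L->F->refl->D->L'->H->R'->C->plug->H
Char 2 ('G'): step: R->1, L=6; G->plug->G->R->C->L->B->refl->A->L'->D->R'->H->plug->C
Char 3 ('E'): step: R->2, L=6; E->plug->E->R->G->L->F->refl->D->L'->H->R'->C->plug->H
Char 4 ('E'): step: R->3, L=6; E->plug->E->R->A->L->E->refl->G->L'->B->R'->F->plug->F
Char 5 ('H'): step: R->4, L=6; H->plug->C->R->E->L->C->refl->H->L'->F->R'->A->plug->A
Char 6 ('A'): step: R->5, L=6; A->plug->A->R->F->L->H->refl->C->L'->E->R'->H->plug->C
Char 7 ('H'): step: R->6, L=6; H->plug->C->R->G->L->F->refl->D->L'->H->R'->D->plug->D
Char 8 ('G'): step: R->7, L=6; G->plug->G->R->D->L->A->refl->B->L'->C->R'->F->plug->F
Char 9 ('C'): step: R->0, L->7 (L advanced); C->plug->H->R->D->L->B->refl->A->L'->B->R'->E->plug->E
Char 10 ('D'): step: R->1, L=7; D->plug->D->R->A->L->F->refl->D->L'->H->R'->F->plug->F

F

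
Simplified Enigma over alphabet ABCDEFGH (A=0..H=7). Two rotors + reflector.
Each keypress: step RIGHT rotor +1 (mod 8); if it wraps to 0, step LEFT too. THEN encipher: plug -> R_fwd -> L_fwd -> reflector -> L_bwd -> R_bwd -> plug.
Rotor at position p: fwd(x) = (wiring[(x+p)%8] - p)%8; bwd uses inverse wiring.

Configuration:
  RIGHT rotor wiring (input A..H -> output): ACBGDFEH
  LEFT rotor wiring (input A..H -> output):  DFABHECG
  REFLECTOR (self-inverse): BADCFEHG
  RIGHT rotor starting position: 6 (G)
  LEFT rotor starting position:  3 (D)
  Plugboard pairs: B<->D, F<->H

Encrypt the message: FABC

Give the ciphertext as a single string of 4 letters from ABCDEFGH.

Answer: BEEH

Derivation:
Char 1 ('F'): step: R->7, L=3; F->plug->H->R->F->L->A->refl->B->L'->C->R'->D->plug->B
Char 2 ('A'): step: R->0, L->4 (L advanced); A->plug->A->R->A->L->D->refl->C->L'->D->R'->E->plug->E
Char 3 ('B'): step: R->1, L=4; B->plug->D->R->C->L->G->refl->H->L'->E->R'->E->plug->E
Char 4 ('C'): step: R->2, L=4; C->plug->C->R->B->L->A->refl->B->L'->F->R'->F->plug->H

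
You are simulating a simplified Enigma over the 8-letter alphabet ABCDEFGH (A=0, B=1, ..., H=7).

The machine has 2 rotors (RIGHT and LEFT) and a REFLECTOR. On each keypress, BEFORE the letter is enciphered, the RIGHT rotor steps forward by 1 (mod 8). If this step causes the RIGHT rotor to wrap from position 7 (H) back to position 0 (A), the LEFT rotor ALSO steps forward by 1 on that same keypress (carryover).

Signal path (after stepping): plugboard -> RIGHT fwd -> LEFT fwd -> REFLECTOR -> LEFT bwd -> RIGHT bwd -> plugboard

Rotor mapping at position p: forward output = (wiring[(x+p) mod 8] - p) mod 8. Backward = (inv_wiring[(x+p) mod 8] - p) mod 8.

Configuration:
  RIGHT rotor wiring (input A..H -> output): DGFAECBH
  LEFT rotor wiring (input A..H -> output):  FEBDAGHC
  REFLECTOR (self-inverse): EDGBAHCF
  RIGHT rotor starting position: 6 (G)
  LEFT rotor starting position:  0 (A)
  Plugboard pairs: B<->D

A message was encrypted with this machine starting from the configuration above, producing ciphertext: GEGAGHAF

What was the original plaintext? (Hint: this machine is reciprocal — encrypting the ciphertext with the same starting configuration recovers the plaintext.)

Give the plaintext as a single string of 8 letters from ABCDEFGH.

Char 1 ('G'): step: R->7, L=0; G->plug->G->R->D->L->D->refl->B->L'->C->R'->H->plug->H
Char 2 ('E'): step: R->0, L->1 (L advanced); E->plug->E->R->E->L->F->refl->H->L'->D->R'->A->plug->A
Char 3 ('G'): step: R->1, L=1; G->plug->G->R->G->L->B->refl->D->L'->A->R'->F->plug->F
Char 4 ('A'): step: R->2, L=1; A->plug->A->R->D->L->H->refl->F->L'->E->R'->H->plug->H
Char 5 ('G'): step: R->3, L=1; G->plug->G->R->D->L->H->refl->F->L'->E->R'->E->plug->E
Char 6 ('H'): step: R->4, L=1; H->plug->H->R->E->L->F->refl->H->L'->D->R'->D->plug->B
Char 7 ('A'): step: R->5, L=1; A->plug->A->R->F->L->G->refl->C->L'->C->R'->C->plug->C
Char 8 ('F'): step: R->6, L=1; F->plug->F->R->C->L->C->refl->G->L'->F->R'->C->plug->C

Answer: HAFHEBCC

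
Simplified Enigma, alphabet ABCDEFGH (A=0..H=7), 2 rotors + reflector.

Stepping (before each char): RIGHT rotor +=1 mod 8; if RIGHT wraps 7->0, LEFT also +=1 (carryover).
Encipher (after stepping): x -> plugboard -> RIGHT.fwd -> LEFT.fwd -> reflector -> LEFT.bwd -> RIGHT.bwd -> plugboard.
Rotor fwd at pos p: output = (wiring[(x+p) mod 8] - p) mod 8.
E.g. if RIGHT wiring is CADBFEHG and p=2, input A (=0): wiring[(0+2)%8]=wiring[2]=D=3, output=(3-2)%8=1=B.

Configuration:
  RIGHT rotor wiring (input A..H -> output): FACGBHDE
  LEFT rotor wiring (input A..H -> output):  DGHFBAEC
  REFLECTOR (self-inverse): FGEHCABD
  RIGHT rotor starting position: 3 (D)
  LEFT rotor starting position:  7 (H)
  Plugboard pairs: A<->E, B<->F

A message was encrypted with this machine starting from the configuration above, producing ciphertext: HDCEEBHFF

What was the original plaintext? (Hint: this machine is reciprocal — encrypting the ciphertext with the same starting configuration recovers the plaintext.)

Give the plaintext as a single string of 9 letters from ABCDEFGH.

Char 1 ('H'): step: R->4, L=7; H->plug->H->R->C->L->H->refl->D->L'->A->R'->D->plug->D
Char 2 ('D'): step: R->5, L=7; D->plug->D->R->A->L->D->refl->H->L'->C->R'->A->plug->E
Char 3 ('C'): step: R->6, L=7; C->plug->C->R->H->L->F->refl->A->L'->D->R'->G->plug->G
Char 4 ('E'): step: R->7, L=7; E->plug->A->R->F->L->C->refl->E->L'->B->R'->C->plug->C
Char 5 ('E'): step: R->0, L->0 (L advanced); E->plug->A->R->F->L->A->refl->F->L'->D->R'->G->plug->G
Char 6 ('B'): step: R->1, L=0; B->plug->F->R->C->L->H->refl->D->L'->A->R'->D->plug->D
Char 7 ('H'): step: R->2, L=0; H->plug->H->R->G->L->E->refl->C->L'->H->R'->C->plug->C
Char 8 ('F'): step: R->3, L=0; F->plug->B->R->G->L->E->refl->C->L'->H->R'->H->plug->H
Char 9 ('F'): step: R->4, L=0; F->plug->B->R->D->L->F->refl->A->L'->F->R'->A->plug->E

Answer: DEGCGDCHE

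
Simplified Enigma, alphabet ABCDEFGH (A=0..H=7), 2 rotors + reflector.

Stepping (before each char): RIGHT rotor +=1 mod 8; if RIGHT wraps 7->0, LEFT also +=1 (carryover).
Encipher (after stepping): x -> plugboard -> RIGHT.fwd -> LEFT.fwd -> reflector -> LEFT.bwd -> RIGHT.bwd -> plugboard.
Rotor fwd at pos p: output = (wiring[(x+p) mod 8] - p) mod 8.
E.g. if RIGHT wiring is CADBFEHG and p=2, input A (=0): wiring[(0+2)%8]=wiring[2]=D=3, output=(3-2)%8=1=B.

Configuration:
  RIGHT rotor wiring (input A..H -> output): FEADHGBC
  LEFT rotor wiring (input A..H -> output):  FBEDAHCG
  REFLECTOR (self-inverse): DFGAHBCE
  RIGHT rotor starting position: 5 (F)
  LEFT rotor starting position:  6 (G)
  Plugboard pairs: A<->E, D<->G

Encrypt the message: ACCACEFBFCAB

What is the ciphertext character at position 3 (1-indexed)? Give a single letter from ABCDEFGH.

Char 1 ('A'): step: R->6, L=6; A->plug->E->R->C->L->H->refl->E->L'->A->R'->H->plug->H
Char 2 ('C'): step: R->7, L=6; C->plug->C->R->F->L->F->refl->B->L'->H->R'->G->plug->D
Char 3 ('C'): step: R->0, L->7 (L advanced); C->plug->C->R->A->L->H->refl->E->L'->E->R'->B->plug->B

B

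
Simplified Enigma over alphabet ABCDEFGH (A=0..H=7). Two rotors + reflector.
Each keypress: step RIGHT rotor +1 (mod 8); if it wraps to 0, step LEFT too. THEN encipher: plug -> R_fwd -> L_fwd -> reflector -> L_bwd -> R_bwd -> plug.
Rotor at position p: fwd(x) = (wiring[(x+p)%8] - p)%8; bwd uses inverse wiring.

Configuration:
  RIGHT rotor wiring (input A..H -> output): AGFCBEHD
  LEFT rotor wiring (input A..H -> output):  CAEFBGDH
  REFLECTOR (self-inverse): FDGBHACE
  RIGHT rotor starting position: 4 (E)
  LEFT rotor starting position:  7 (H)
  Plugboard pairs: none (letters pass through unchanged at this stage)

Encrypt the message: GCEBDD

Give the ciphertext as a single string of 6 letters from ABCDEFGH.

Answer: HAHFAC

Derivation:
Char 1 ('G'): step: R->5, L=7; G->plug->G->R->F->L->C->refl->G->L'->E->R'->H->plug->H
Char 2 ('C'): step: R->6, L=7; C->plug->C->R->C->L->B->refl->D->L'->B->R'->A->plug->A
Char 3 ('E'): step: R->7, L=7; E->plug->E->R->D->L->F->refl->A->L'->A->R'->H->plug->H
Char 4 ('B'): step: R->0, L->0 (L advanced); B->plug->B->R->G->L->D->refl->B->L'->E->R'->F->plug->F
Char 5 ('D'): step: R->1, L=0; D->plug->D->R->A->L->C->refl->G->L'->F->R'->A->plug->A
Char 6 ('D'): step: R->2, L=0; D->plug->D->R->C->L->E->refl->H->L'->H->R'->C->plug->C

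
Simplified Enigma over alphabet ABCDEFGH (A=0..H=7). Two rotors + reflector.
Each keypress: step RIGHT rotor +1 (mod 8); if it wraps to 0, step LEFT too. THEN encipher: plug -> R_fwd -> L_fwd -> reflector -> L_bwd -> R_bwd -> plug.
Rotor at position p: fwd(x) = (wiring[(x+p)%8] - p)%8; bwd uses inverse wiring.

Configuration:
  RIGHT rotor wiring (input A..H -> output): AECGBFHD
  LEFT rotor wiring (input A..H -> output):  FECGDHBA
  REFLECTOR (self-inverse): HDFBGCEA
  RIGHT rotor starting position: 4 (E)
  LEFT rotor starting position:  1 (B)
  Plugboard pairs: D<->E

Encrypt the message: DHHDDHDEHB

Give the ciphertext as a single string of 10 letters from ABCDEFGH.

Answer: HDBFEGECAA

Derivation:
Char 1 ('D'): step: R->5, L=1; D->plug->E->R->H->L->E->refl->G->L'->E->R'->H->plug->H
Char 2 ('H'): step: R->6, L=1; H->plug->H->R->H->L->E->refl->G->L'->E->R'->E->plug->D
Char 3 ('H'): step: R->7, L=1; H->plug->H->R->A->L->D->refl->B->L'->B->R'->B->plug->B
Char 4 ('D'): step: R->0, L->2 (L advanced); D->plug->E->R->B->L->E->refl->G->L'->F->R'->F->plug->F
Char 5 ('D'): step: R->1, L=2; D->plug->E->R->E->L->H->refl->A->L'->A->R'->D->plug->E
Char 6 ('H'): step: R->2, L=2; H->plug->H->R->C->L->B->refl->D->L'->G->R'->G->plug->G
Char 7 ('D'): step: R->3, L=2; D->plug->E->R->A->L->A->refl->H->L'->E->R'->D->plug->E
Char 8 ('E'): step: R->4, L=2; E->plug->D->R->H->L->C->refl->F->L'->D->R'->C->plug->C
Char 9 ('H'): step: R->5, L=2; H->plug->H->R->E->L->H->refl->A->L'->A->R'->A->plug->A
Char 10 ('B'): step: R->6, L=2; B->plug->B->R->F->L->G->refl->E->L'->B->R'->A->plug->A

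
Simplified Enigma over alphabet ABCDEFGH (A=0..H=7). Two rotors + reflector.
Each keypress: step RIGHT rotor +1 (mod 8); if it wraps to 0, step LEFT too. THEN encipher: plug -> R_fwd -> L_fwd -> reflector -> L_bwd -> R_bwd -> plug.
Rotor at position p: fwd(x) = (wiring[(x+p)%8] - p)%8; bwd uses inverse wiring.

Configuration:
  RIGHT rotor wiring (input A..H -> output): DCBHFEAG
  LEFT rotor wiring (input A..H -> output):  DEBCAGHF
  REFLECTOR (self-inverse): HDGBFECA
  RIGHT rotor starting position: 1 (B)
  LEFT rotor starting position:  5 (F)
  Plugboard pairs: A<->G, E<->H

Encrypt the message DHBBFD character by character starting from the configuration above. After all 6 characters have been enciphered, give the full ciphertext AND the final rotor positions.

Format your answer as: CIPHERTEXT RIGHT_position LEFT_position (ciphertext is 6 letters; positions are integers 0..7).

Char 1 ('D'): step: R->2, L=5; D->plug->D->R->C->L->A->refl->H->L'->E->R'->F->plug->F
Char 2 ('H'): step: R->3, L=5; H->plug->E->R->D->L->G->refl->C->L'->B->R'->C->plug->C
Char 3 ('B'): step: R->4, L=5; B->plug->B->R->A->L->B->refl->D->L'->H->R'->E->plug->H
Char 4 ('B'): step: R->5, L=5; B->plug->B->R->D->L->G->refl->C->L'->B->R'->C->plug->C
Char 5 ('F'): step: R->6, L=5; F->plug->F->R->B->L->C->refl->G->L'->D->R'->E->plug->H
Char 6 ('D'): step: R->7, L=5; D->plug->D->R->C->L->A->refl->H->L'->E->R'->B->plug->B
Final: ciphertext=FCHCHB, RIGHT=7, LEFT=5

Answer: FCHCHB 7 5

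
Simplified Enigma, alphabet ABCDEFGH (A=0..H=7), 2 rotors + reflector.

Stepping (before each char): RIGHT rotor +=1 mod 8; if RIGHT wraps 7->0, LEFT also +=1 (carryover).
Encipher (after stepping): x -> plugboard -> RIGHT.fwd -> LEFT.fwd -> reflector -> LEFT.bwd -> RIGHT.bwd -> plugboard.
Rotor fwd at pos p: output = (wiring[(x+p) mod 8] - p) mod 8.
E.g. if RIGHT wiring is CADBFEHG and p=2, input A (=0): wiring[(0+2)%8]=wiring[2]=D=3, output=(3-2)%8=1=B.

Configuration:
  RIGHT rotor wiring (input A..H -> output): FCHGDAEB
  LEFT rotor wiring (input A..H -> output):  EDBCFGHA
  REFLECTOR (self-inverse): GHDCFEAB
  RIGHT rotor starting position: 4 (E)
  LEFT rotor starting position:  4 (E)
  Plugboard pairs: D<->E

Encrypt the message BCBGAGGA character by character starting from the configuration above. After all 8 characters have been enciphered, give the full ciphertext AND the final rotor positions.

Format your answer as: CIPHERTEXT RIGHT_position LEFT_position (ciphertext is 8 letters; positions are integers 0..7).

Answer: CECCEHHB 4 5

Derivation:
Char 1 ('B'): step: R->5, L=4; B->plug->B->R->H->L->G->refl->A->L'->E->R'->C->plug->C
Char 2 ('C'): step: R->6, L=4; C->plug->C->R->H->L->G->refl->A->L'->E->R'->D->plug->E
Char 3 ('B'): step: R->7, L=4; B->plug->B->R->G->L->F->refl->E->L'->D->R'->C->plug->C
Char 4 ('G'): step: R->0, L->5 (L advanced); G->plug->G->R->E->L->G->refl->A->L'->H->R'->C->plug->C
Char 5 ('A'): step: R->1, L=5; A->plug->A->R->B->L->C->refl->D->L'->C->R'->D->plug->E
Char 6 ('G'): step: R->2, L=5; G->plug->G->R->D->L->H->refl->B->L'->A->R'->H->plug->H
Char 7 ('G'): step: R->3, L=5; G->plug->G->R->H->L->A->refl->G->L'->E->R'->H->plug->H
Char 8 ('A'): step: R->4, L=5; A->plug->A->R->H->L->A->refl->G->L'->E->R'->B->plug->B
Final: ciphertext=CECCEHHB, RIGHT=4, LEFT=5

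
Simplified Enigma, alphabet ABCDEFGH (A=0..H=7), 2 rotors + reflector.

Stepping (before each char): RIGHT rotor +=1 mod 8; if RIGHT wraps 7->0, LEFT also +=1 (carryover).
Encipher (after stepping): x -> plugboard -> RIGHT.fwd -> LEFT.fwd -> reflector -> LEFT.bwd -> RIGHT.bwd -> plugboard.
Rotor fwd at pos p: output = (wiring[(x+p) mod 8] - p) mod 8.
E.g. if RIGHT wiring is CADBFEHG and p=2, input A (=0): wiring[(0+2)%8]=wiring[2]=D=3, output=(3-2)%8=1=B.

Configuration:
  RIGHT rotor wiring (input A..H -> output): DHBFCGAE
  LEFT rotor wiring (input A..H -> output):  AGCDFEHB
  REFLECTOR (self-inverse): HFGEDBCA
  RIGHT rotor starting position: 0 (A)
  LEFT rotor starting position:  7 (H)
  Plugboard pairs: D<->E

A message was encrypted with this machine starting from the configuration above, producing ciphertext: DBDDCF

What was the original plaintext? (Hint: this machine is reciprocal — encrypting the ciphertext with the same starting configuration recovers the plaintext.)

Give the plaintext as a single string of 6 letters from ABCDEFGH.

Answer: BEHBDA

Derivation:
Char 1 ('D'): step: R->1, L=7; D->plug->E->R->F->L->G->refl->C->L'->A->R'->B->plug->B
Char 2 ('B'): step: R->2, L=7; B->plug->B->R->D->L->D->refl->E->L'->E->R'->D->plug->E
Char 3 ('D'): step: R->3, L=7; D->plug->E->R->B->L->B->refl->F->L'->G->R'->H->plug->H
Char 4 ('D'): step: R->4, L=7; D->plug->E->R->H->L->A->refl->H->L'->C->R'->B->plug->B
Char 5 ('C'): step: R->5, L=7; C->plug->C->R->H->L->A->refl->H->L'->C->R'->E->plug->D
Char 6 ('F'): step: R->6, L=7; F->plug->F->R->H->L->A->refl->H->L'->C->R'->A->plug->A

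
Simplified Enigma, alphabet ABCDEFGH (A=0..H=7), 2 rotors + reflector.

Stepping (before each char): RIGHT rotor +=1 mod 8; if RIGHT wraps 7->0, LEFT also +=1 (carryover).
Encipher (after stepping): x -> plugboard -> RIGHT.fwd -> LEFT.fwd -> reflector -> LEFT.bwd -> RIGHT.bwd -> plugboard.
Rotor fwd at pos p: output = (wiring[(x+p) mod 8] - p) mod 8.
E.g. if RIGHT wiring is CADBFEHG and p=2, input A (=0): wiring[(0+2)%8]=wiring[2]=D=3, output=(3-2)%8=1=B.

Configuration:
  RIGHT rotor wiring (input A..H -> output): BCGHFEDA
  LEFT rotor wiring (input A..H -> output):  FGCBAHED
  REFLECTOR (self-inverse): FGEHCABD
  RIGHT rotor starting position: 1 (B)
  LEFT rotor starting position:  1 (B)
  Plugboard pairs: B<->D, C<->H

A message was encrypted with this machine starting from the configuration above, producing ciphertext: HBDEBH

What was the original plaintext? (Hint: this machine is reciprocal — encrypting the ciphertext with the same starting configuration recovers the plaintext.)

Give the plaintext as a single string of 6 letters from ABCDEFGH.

Answer: DDGHFG

Derivation:
Char 1 ('H'): step: R->2, L=1; H->plug->C->R->D->L->H->refl->D->L'->F->R'->B->plug->D
Char 2 ('B'): step: R->3, L=1; B->plug->D->R->A->L->F->refl->A->L'->C->R'->B->plug->D
Char 3 ('D'): step: R->4, L=1; D->plug->B->R->A->L->F->refl->A->L'->C->R'->G->plug->G
Char 4 ('E'): step: R->5, L=1; E->plug->E->R->F->L->D->refl->H->L'->D->R'->C->plug->H
Char 5 ('B'): step: R->6, L=1; B->plug->D->R->E->L->G->refl->B->L'->B->R'->F->plug->F
Char 6 ('H'): step: R->7, L=1; H->plug->C->R->D->L->H->refl->D->L'->F->R'->G->plug->G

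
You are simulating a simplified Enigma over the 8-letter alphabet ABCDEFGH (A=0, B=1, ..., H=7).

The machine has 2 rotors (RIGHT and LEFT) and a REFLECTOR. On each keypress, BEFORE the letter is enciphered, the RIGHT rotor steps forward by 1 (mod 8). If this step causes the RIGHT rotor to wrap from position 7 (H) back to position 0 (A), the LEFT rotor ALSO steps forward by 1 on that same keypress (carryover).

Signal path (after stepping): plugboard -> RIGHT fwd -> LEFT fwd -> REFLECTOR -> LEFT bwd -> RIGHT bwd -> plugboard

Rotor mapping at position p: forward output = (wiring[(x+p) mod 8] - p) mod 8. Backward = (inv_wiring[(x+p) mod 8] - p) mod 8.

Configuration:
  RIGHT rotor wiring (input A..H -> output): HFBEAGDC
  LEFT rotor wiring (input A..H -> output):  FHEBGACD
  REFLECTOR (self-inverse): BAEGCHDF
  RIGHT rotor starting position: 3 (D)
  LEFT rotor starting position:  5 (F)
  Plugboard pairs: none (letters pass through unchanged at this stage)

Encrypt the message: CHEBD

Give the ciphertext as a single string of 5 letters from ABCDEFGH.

Char 1 ('C'): step: R->4, L=5; C->plug->C->R->H->L->B->refl->A->L'->D->R'->E->plug->E
Char 2 ('H'): step: R->5, L=5; H->plug->H->R->D->L->A->refl->B->L'->H->R'->G->plug->G
Char 3 ('E'): step: R->6, L=5; E->plug->E->R->D->L->A->refl->B->L'->H->R'->D->plug->D
Char 4 ('B'): step: R->7, L=5; B->plug->B->R->A->L->D->refl->G->L'->C->R'->D->plug->D
Char 5 ('D'): step: R->0, L->6 (L advanced); D->plug->D->R->E->L->G->refl->D->L'->F->R'->B->plug->B

Answer: EGDDB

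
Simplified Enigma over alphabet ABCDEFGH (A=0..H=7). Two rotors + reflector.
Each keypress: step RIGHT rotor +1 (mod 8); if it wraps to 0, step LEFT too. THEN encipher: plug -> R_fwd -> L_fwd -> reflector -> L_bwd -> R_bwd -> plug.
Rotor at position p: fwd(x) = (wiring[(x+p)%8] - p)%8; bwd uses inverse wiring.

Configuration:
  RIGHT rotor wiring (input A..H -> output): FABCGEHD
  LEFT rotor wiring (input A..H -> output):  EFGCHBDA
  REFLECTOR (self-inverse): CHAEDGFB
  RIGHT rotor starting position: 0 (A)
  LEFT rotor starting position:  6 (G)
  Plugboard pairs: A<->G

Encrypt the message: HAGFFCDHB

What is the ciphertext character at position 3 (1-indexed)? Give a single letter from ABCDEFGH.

Char 1 ('H'): step: R->1, L=6; H->plug->H->R->E->L->A->refl->C->L'->B->R'->C->plug->C
Char 2 ('A'): step: R->2, L=6; A->plug->G->R->D->L->H->refl->B->L'->G->R'->H->plug->H
Char 3 ('G'): step: R->3, L=6; G->plug->A->R->H->L->D->refl->E->L'->F->R'->G->plug->A

A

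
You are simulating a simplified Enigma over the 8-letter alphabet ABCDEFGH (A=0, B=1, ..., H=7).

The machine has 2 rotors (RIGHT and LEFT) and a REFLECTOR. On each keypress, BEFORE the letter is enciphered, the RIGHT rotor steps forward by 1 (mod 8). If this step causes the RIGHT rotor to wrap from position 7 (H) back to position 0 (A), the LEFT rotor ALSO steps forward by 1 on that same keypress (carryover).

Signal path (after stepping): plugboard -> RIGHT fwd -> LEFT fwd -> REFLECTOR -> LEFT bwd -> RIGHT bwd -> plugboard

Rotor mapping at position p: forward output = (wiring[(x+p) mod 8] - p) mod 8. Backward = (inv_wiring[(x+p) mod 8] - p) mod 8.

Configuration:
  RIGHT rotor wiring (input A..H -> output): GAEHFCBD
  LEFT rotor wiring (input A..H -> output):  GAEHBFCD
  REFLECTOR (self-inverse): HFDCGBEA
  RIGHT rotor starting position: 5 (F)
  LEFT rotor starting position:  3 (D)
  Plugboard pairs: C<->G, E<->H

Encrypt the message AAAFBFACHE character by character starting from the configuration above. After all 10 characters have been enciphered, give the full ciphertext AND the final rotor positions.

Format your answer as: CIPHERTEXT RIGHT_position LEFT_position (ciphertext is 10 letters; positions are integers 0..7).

Char 1 ('A'): step: R->6, L=3; A->plug->A->R->D->L->H->refl->A->L'->E->R'->H->plug->E
Char 2 ('A'): step: R->7, L=3; A->plug->A->R->E->L->A->refl->H->L'->D->R'->G->plug->C
Char 3 ('A'): step: R->0, L->4 (L advanced); A->plug->A->R->G->L->A->refl->H->L'->D->R'->H->plug->E
Char 4 ('F'): step: R->1, L=4; F->plug->F->R->A->L->F->refl->B->L'->B->R'->E->plug->H
Char 5 ('B'): step: R->2, L=4; B->plug->B->R->F->L->E->refl->G->L'->C->R'->A->plug->A
Char 6 ('F'): step: R->3, L=4; F->plug->F->R->D->L->H->refl->A->L'->G->R'->D->plug->D
Char 7 ('A'): step: R->4, L=4; A->plug->A->R->B->L->B->refl->F->L'->A->R'->G->plug->C
Char 8 ('C'): step: R->5, L=4; C->plug->G->R->C->L->G->refl->E->L'->F->R'->A->plug->A
Char 9 ('H'): step: R->6, L=4; H->plug->E->R->G->L->A->refl->H->L'->D->R'->A->plug->A
Char 10 ('E'): step: R->7, L=4; E->plug->H->R->C->L->G->refl->E->L'->F->R'->D->plug->D
Final: ciphertext=ECEHADCAAD, RIGHT=7, LEFT=4

Answer: ECEHADCAAD 7 4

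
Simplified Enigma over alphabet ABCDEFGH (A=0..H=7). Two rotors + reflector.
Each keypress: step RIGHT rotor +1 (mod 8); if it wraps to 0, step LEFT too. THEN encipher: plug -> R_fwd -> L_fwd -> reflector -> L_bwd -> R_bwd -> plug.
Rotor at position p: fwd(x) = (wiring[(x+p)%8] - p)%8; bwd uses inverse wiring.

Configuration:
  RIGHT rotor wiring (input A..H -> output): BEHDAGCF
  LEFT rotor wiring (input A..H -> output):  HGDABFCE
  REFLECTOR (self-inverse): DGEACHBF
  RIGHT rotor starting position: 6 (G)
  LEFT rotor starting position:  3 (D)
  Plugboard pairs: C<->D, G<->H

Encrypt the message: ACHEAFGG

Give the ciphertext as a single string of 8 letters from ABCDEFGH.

Char 1 ('A'): step: R->7, L=3; A->plug->A->R->G->L->D->refl->A->L'->H->R'->G->plug->H
Char 2 ('C'): step: R->0, L->4 (L advanced); C->plug->D->R->D->L->A->refl->D->L'->E->R'->B->plug->B
Char 3 ('H'): step: R->1, L=4; H->plug->G->R->E->L->D->refl->A->L'->D->R'->A->plug->A
Char 4 ('E'): step: R->2, L=4; E->plug->E->R->A->L->F->refl->H->L'->G->R'->C->plug->D
Char 5 ('A'): step: R->3, L=4; A->plug->A->R->A->L->F->refl->H->L'->G->R'->F->plug->F
Char 6 ('F'): step: R->4, L=4; F->plug->F->R->A->L->F->refl->H->L'->G->R'->C->plug->D
Char 7 ('G'): step: R->5, L=4; G->plug->H->R->D->L->A->refl->D->L'->E->R'->D->plug->C
Char 8 ('G'): step: R->6, L=4; G->plug->H->R->A->L->F->refl->H->L'->G->R'->D->plug->C

Answer: HBADFDCC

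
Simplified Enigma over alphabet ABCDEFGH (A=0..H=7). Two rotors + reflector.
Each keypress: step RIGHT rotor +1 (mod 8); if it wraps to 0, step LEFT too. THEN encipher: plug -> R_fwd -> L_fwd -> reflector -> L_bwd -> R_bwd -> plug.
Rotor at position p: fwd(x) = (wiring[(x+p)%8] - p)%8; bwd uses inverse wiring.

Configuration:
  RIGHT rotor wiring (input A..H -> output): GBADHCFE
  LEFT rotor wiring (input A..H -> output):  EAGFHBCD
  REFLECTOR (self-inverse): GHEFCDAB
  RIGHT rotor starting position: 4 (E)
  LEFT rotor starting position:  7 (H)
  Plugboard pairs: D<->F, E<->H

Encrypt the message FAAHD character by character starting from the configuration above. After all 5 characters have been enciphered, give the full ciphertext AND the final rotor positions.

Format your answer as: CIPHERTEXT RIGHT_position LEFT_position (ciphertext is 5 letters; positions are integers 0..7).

Char 1 ('F'): step: R->5, L=7; F->plug->D->R->B->L->F->refl->D->L'->H->R'->C->plug->C
Char 2 ('A'): step: R->6, L=7; A->plug->A->R->H->L->D->refl->F->L'->B->R'->G->plug->G
Char 3 ('A'): step: R->7, L=7; A->plug->A->R->F->L->A->refl->G->L'->E->R'->E->plug->H
Char 4 ('H'): step: R->0, L->0 (L advanced); H->plug->E->R->H->L->D->refl->F->L'->D->R'->D->plug->F
Char 5 ('D'): step: R->1, L=0; D->plug->F->R->E->L->H->refl->B->L'->F->R'->H->plug->E
Final: ciphertext=CGHFE, RIGHT=1, LEFT=0

Answer: CGHFE 1 0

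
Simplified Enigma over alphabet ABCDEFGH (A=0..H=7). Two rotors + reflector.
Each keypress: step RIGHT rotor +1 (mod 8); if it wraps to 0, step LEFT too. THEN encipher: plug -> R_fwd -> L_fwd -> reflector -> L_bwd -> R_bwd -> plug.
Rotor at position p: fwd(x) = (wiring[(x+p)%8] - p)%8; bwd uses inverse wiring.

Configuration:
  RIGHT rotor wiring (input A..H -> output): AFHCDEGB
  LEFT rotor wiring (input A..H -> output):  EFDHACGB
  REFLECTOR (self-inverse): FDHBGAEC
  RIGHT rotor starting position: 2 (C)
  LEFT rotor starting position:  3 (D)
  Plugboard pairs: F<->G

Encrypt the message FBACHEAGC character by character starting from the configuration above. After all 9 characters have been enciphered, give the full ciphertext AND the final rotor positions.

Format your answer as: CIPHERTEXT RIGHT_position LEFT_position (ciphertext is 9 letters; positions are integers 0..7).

Answer: EEBHBGEAB 3 4

Derivation:
Char 1 ('F'): step: R->3, L=3; F->plug->G->R->C->L->H->refl->C->L'->G->R'->E->plug->E
Char 2 ('B'): step: R->4, L=3; B->plug->B->R->A->L->E->refl->G->L'->E->R'->E->plug->E
Char 3 ('A'): step: R->5, L=3; A->plug->A->R->H->L->A->refl->F->L'->B->R'->B->plug->B
Char 4 ('C'): step: R->6, L=3; C->plug->C->R->C->L->H->refl->C->L'->G->R'->H->plug->H
Char 5 ('H'): step: R->7, L=3; H->plug->H->R->H->L->A->refl->F->L'->B->R'->B->plug->B
Char 6 ('E'): step: R->0, L->4 (L advanced); E->plug->E->R->D->L->F->refl->A->L'->E->R'->F->plug->G
Char 7 ('A'): step: R->1, L=4; A->plug->A->R->E->L->A->refl->F->L'->D->R'->E->plug->E
Char 8 ('G'): step: R->2, L=4; G->plug->F->R->H->L->D->refl->B->L'->F->R'->A->plug->A
Char 9 ('C'): step: R->3, L=4; C->plug->C->R->B->L->G->refl->E->L'->A->R'->B->plug->B
Final: ciphertext=EEBHBGEAB, RIGHT=3, LEFT=4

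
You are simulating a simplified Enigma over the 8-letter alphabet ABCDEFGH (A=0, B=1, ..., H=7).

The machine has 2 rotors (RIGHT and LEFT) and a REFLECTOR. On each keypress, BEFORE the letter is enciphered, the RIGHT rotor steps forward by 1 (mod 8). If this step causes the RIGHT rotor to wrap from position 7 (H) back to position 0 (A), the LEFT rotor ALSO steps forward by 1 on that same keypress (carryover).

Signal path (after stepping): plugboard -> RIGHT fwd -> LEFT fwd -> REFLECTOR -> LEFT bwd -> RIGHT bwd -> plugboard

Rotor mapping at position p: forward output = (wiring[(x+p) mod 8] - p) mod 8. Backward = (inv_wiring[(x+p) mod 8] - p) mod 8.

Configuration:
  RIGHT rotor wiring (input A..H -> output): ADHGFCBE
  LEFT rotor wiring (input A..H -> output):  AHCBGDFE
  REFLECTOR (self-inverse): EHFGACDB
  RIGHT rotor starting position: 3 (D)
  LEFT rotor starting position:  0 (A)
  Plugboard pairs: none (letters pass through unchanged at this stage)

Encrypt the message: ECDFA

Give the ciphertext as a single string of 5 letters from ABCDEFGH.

Char 1 ('E'): step: R->4, L=0; E->plug->E->R->E->L->G->refl->D->L'->F->R'->C->plug->C
Char 2 ('C'): step: R->5, L=0; C->plug->C->R->H->L->E->refl->A->L'->A->R'->H->plug->H
Char 3 ('D'): step: R->6, L=0; D->plug->D->R->F->L->D->refl->G->L'->E->R'->H->plug->H
Char 4 ('F'): step: R->7, L=0; F->plug->F->R->G->L->F->refl->C->L'->C->R'->H->plug->H
Char 5 ('A'): step: R->0, L->1 (L advanced); A->plug->A->R->A->L->G->refl->D->L'->G->R'->D->plug->D

Answer: CHHHD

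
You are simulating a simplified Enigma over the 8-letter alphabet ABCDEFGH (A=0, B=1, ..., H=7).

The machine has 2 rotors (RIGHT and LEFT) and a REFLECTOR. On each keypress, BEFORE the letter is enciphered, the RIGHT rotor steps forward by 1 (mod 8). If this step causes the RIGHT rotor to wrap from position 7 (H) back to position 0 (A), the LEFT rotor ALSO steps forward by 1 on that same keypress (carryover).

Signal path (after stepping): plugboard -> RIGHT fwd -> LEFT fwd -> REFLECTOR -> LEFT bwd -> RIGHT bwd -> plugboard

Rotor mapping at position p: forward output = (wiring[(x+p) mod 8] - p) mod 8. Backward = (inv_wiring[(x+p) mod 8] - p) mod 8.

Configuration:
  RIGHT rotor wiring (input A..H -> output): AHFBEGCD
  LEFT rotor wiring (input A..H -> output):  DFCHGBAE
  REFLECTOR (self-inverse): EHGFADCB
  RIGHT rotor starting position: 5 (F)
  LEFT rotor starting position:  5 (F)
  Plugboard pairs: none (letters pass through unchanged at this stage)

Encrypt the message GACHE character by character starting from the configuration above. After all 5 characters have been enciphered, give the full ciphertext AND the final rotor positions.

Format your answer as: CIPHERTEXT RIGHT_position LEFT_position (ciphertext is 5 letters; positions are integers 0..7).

Answer: FCHGF 2 6

Derivation:
Char 1 ('G'): step: R->6, L=5; G->plug->G->R->G->L->C->refl->G->L'->D->R'->F->plug->F
Char 2 ('A'): step: R->7, L=5; A->plug->A->R->E->L->A->refl->E->L'->A->R'->C->plug->C
Char 3 ('C'): step: R->0, L->6 (L advanced); C->plug->C->R->F->L->B->refl->H->L'->D->R'->H->plug->H
Char 4 ('H'): step: R->1, L=6; H->plug->H->R->H->L->D->refl->F->L'->C->R'->G->plug->G
Char 5 ('E'): step: R->2, L=6; E->plug->E->R->A->L->C->refl->G->L'->B->R'->F->plug->F
Final: ciphertext=FCHGF, RIGHT=2, LEFT=6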